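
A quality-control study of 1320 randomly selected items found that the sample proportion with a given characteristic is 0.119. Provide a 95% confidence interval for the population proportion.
(0.102, 0.136)

Proportion CI:
SE = √(p̂(1-p̂)/n) = √(0.119 · 0.881 / 1320) = 0.00891

z* = 1.960
Margin = z* · SE = 1.960 · 0.00891 = 0.0175

CI: 0.119 ± 0.0175 = (0.102, 0.136)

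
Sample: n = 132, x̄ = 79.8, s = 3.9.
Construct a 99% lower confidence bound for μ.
μ ≥ 79.00

Lower bound (one-sided):
t* = 2.355 (one-sided for 99%)
Lower bound = x̄ - t* · s/√n = 79.8 - 2.355 · 3.9/√132 = 79.00

We are 99% confident that μ ≥ 79.00.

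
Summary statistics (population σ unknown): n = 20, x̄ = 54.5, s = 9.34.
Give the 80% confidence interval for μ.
(51.73, 57.27)

t-interval (σ unknown):
df = n - 1 = 19
t* = 1.328 for 80% confidence

Margin of error = t* · s/√n = 1.328 · 9.34/√20 = 2.77

CI: (51.73, 57.27)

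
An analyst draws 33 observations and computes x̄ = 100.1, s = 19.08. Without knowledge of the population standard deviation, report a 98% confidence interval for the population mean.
(91.97, 108.23)

t-interval (σ unknown):
df = n - 1 = 32
t* = 2.449 for 98% confidence

Margin of error = t* · s/√n = 2.449 · 19.08/√33 = 8.13

CI: (91.97, 108.23)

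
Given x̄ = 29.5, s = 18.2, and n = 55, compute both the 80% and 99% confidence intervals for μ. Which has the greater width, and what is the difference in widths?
99% CI is wider by 6.73

df = 54
80% CI: t* = 1.297, (26.32, 32.68), width = 2 · t* · s/√n = 6.37
99% CI: t* = 2.670, (22.95, 36.05), width = 2 · t* · s/√n = 13.10

The 99% CI is wider by 13.10 - 6.37 = 6.73.
Higher confidence requires a wider interval.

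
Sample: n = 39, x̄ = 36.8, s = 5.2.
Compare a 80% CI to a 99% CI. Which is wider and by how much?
99% CI is wider by 2.35

df = 38
80% CI: t* = 1.304, (35.71, 37.89), width = 2 · t* · s/√n = 2.17
99% CI: t* = 2.712, (34.54, 39.06), width = 2 · t* · s/√n = 4.52

The 99% CI is wider by 4.52 - 2.17 = 2.35.
Higher confidence requires a wider interval.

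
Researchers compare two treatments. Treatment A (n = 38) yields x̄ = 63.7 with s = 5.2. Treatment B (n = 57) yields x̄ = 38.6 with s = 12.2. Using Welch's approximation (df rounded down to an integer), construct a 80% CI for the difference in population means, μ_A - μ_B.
(22.74, 27.46)

Difference: x̄₁ - x̄₂ = 25.10
SE = √(s₁²/n₁ + s₂²/n₂) = √(5.2²/38 + 12.2²/57) = 1.8229
df = 81.52 → 81 (Welch–Satterthwaite, rounded down)
t* = 1.292

CI: 25.10 ± 1.292 · 1.8229 = 25.10 ± 2.36 = (22.74, 27.46)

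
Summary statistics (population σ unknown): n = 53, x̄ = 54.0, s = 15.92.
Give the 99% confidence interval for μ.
(48.15, 59.85)

t-interval (σ unknown):
df = n - 1 = 52
t* = 2.674 for 99% confidence

Margin of error = t* · s/√n = 2.674 · 15.92/√53 = 5.85

CI: (48.15, 59.85)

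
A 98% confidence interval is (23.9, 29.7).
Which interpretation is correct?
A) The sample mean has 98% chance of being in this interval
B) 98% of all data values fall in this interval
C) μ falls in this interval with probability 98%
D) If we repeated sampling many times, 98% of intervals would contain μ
D

A) Wrong — x̄ is observed and sits in the interval by construction.
B) Wrong — a CI is about the parameter μ, not individual data values.
C) Wrong — μ is fixed; the randomness lives in the interval, not in μ.
D) Correct — this is the frequentist long-run coverage interpretation.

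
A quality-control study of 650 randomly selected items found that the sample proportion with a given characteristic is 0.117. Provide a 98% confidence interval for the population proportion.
(0.088, 0.146)

Proportion CI:
SE = √(p̂(1-p̂)/n) = √(0.117 · 0.883 / 650) = 0.01261

z* = 2.326
Margin = z* · SE = 2.326 · 0.01261 = 0.0293

CI: 0.117 ± 0.0293 = (0.088, 0.146)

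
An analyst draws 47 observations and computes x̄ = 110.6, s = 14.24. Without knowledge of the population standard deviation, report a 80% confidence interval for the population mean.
(107.90, 113.30)

t-interval (σ unknown):
df = n - 1 = 46
t* = 1.300 for 80% confidence

Margin of error = t* · s/√n = 1.300 · 14.24/√47 = 2.70

CI: (107.90, 113.30)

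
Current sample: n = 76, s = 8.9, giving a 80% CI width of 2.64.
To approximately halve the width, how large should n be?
n ≈ 304

CI width ∝ 1/√n
To reduce width by factor 2, need √n to grow by 2 → need 2² = 4 times as many samples.

Current: n = 76, width = 2.64
New: n = 304, width ≈ 1.31

Width reduced by factor of 2.64/1.31 = 2.02.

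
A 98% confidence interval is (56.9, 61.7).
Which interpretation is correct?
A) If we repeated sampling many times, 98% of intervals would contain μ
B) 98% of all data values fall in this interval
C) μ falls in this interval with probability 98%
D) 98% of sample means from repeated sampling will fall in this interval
A

A) Correct — this is the frequentist long-run coverage interpretation.
B) Wrong — a CI is about the parameter μ, not individual data values.
C) Wrong — μ is fixed; the randomness lives in the interval, not in μ.
D) Wrong — coverage applies to intervals containing μ, not to future x̄ values.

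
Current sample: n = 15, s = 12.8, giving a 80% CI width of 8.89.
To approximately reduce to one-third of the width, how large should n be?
n ≈ 135

CI width ∝ 1/√n
To reduce width by factor 3, need √n to grow by 3 → need 3² = 9 times as many samples.

Current: n = 15, width = 8.89
New: n = 135, width ≈ 2.84

Width reduced by factor of 8.89/2.84 = 3.13.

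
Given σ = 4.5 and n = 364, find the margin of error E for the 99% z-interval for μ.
Margin of error = 0.61

Margin of error = z* · σ/√n
= 2.576 · 4.5/√364
= 2.576 · 4.5/19.0788
= 0.61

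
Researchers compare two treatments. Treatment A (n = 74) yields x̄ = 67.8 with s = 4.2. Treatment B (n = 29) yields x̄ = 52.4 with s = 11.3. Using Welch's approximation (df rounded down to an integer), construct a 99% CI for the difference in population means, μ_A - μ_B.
(9.49, 21.31)

Difference: x̄₁ - x̄₂ = 15.40
SE = √(s₁²/n₁ + s₂²/n₂) = √(4.2²/74 + 11.3²/29) = 2.1544
df = 31.08 → 31 (Welch–Satterthwaite, rounded down)
t* = 2.744

CI: 15.40 ± 2.744 · 2.1544 = 15.40 ± 5.91 = (9.49, 21.31)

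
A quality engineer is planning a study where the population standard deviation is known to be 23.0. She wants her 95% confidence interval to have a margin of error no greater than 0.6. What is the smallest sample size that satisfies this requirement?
n ≥ 5646

For margin E ≤ 0.6:
n ≥ (z* · σ / E)²
n ≥ (1.960 · 23.0 / 0.6)²
n ≥ 5645.02

Minimum n = 5646 (rounding up)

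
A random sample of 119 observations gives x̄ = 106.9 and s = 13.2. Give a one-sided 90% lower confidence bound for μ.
μ ≥ 105.34

Lower bound (one-sided):
t* = 1.289 (one-sided for 90%)
Lower bound = x̄ - t* · s/√n = 106.9 - 1.289 · 13.2/√119 = 105.34

We are 90% confident that μ ≥ 105.34.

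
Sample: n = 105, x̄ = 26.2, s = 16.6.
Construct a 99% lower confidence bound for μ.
μ ≥ 22.37

Lower bound (one-sided):
t* = 2.363 (one-sided for 99%)
Lower bound = x̄ - t* · s/√n = 26.2 - 2.363 · 16.6/√105 = 22.37

We are 99% confident that μ ≥ 22.37.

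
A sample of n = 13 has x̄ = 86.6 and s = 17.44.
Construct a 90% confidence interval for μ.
(77.98, 95.22)

t-interval (σ unknown):
df = n - 1 = 12
t* = 1.782 for 90% confidence

Margin of error = t* · s/√n = 1.782 · 17.44/√13 = 8.62

CI: (77.98, 95.22)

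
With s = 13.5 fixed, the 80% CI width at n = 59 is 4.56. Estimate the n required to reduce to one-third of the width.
n ≈ 531

CI width ∝ 1/√n
To reduce width by factor 3, need √n to grow by 3 → need 3² = 9 times as many samples.

Current: n = 59, width = 4.56
New: n = 531, width ≈ 1.50

Width reduced by factor of 4.56/1.50 = 3.04.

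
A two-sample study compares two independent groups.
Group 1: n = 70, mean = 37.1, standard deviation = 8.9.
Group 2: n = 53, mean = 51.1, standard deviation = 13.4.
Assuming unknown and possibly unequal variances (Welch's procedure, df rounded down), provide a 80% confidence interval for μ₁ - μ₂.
(-16.75, -11.25)

Difference: x̄₁ - x̄₂ = -14.00
SE = √(s₁²/n₁ + s₂²/n₂) = √(8.9²/70 + 13.4²/53) = 2.1259
df = 85.36 → 85 (Welch–Satterthwaite, rounded down)
t* = 1.292

CI: -14.00 ± 1.292 · 2.1259 = -14.00 ± 2.75 = (-16.75, -11.25)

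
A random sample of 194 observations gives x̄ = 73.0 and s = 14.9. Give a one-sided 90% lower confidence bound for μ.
μ ≥ 71.62

Lower bound (one-sided):
t* = 1.286 (one-sided for 90%)
Lower bound = x̄ - t* · s/√n = 73.0 - 1.286 · 14.9/√194 = 71.62

We are 90% confident that μ ≥ 71.62.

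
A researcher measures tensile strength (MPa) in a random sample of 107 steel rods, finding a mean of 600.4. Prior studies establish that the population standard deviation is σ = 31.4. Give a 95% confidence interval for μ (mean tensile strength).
(594.45, 606.35)

z-interval (σ known):
z* = 1.960 for 95% confidence

Margin of error = z* · σ/√n = 1.960 · 31.4/√107 = 5.95

CI: (600.4 - 5.95, 600.4 + 5.95) = (594.45, 606.35)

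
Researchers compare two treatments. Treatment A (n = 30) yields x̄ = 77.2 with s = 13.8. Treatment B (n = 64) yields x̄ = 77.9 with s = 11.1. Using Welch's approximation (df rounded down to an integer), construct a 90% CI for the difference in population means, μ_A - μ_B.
(-5.53, 4.13)

Difference: x̄₁ - x̄₂ = -0.70
SE = √(s₁²/n₁ + s₂²/n₂) = √(13.8²/30 + 11.1²/64) = 2.8763
df = 47.26 → 47 (Welch–Satterthwaite, rounded down)
t* = 1.678

CI: -0.70 ± 1.678 · 2.8763 = -0.70 ± 4.83 = (-5.53, 4.13)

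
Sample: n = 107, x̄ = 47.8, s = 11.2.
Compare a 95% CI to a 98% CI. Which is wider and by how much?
98% CI is wider by 0.82

df = 106
95% CI: t* = 1.983, (45.65, 49.95), width = 2 · t* · s/√n = 4.29
98% CI: t* = 2.362, (45.24, 50.36), width = 2 · t* · s/√n = 5.11

The 98% CI is wider by 5.11 - 4.29 = 0.82.
Higher confidence requires a wider interval.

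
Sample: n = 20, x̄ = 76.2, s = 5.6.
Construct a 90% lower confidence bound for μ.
μ ≥ 74.54

Lower bound (one-sided):
t* = 1.328 (one-sided for 90%)
Lower bound = x̄ - t* · s/√n = 76.2 - 1.328 · 5.6/√20 = 74.54

We are 90% confident that μ ≥ 74.54.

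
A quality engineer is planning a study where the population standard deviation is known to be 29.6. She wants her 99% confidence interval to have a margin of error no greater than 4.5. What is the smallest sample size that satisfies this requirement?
n ≥ 288

For margin E ≤ 4.5:
n ≥ (z* · σ / E)²
n ≥ (2.576 · 29.6 / 4.5)²
n ≥ 287.11

Minimum n = 288 (rounding up)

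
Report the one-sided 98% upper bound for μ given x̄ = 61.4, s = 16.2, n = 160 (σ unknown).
μ ≤ 64.05

Upper bound (one-sided):
t* = 2.071 (one-sided for 98%)
Upper bound = x̄ + t* · s/√n = 61.4 + 2.071 · 16.2/√160 = 64.05

We are 98% confident that μ ≤ 64.05.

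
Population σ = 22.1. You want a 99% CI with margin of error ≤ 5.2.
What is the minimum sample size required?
n ≥ 120

For margin E ≤ 5.2:
n ≥ (z* · σ / E)²
n ≥ (2.576 · 22.1 / 5.2)²
n ≥ 119.86

Minimum n = 120 (rounding up)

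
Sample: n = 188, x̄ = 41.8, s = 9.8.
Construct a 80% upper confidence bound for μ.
μ ≤ 42.40

Upper bound (one-sided):
t* = 0.844 (one-sided for 80%)
Upper bound = x̄ + t* · s/√n = 41.8 + 0.844 · 9.8/√188 = 42.40

We are 80% confident that μ ≤ 42.40.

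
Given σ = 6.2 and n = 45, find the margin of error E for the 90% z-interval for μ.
Margin of error = 1.52

Margin of error = z* · σ/√n
= 1.645 · 6.2/√45
= 1.645 · 6.2/6.7082
= 1.52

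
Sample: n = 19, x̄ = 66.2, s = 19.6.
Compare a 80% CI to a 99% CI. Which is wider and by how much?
99% CI is wider by 13.92

df = 18
80% CI: t* = 1.330, (60.22, 72.18), width = 2 · t* · s/√n = 11.96
99% CI: t* = 2.878, (53.26, 79.14), width = 2 · t* · s/√n = 25.88

The 99% CI is wider by 25.88 - 11.96 = 13.92.
Higher confidence requires a wider interval.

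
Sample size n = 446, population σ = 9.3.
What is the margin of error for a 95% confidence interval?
Margin of error = 0.86

Margin of error = z* · σ/√n
= 1.960 · 9.3/√446
= 1.960 · 9.3/21.1187
= 0.86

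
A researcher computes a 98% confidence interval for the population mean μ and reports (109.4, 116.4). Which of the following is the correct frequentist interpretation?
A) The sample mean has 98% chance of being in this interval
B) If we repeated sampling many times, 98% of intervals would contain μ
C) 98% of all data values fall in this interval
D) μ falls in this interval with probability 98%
B

A) Wrong — x̄ is observed and sits in the interval by construction.
B) Correct — this is the frequentist long-run coverage interpretation.
C) Wrong — a CI is about the parameter μ, not individual data values.
D) Wrong — μ is fixed; the randomness lives in the interval, not in μ.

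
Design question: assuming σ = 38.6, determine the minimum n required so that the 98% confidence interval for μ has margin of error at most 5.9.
n ≥ 232

For margin E ≤ 5.9:
n ≥ (z* · σ / E)²
n ≥ (2.326 · 38.6 / 5.9)²
n ≥ 231.57

Minimum n = 232 (rounding up)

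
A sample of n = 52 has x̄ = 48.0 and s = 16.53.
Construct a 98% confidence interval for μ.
(42.49, 53.51)

t-interval (σ unknown):
df = n - 1 = 51
t* = 2.402 for 98% confidence

Margin of error = t* · s/√n = 2.402 · 16.53/√52 = 5.51

CI: (42.49, 53.51)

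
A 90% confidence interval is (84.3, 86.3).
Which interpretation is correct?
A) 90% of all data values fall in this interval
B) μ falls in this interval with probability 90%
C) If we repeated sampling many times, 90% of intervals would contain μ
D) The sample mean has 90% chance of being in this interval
C

A) Wrong — a CI is about the parameter μ, not individual data values.
B) Wrong — μ is fixed; the randomness lives in the interval, not in μ.
C) Correct — this is the frequentist long-run coverage interpretation.
D) Wrong — x̄ is observed and sits in the interval by construction.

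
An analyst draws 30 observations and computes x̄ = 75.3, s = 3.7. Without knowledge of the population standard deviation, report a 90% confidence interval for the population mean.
(74.15, 76.45)

t-interval (σ unknown):
df = n - 1 = 29
t* = 1.699 for 90% confidence

Margin of error = t* · s/√n = 1.699 · 3.7/√30 = 1.15

CI: (74.15, 76.45)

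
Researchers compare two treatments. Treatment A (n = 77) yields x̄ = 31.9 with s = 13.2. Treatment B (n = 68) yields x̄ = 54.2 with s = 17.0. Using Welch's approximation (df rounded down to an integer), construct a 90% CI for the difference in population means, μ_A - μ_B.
(-26.53, -18.07)

Difference: x̄₁ - x̄₂ = -22.30
SE = √(s₁²/n₁ + s₂²/n₂) = √(13.2²/77 + 17.0²/68) = 2.5520
df = 125.88 → 125 (Welch–Satterthwaite, rounded down)
t* = 1.657

CI: -22.30 ± 1.657 · 2.5520 = -22.30 ± 4.23 = (-26.53, -18.07)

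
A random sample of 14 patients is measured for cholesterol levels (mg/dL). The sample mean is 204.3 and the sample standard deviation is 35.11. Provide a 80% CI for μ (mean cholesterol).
(191.63, 216.97)

t-interval (σ unknown):
df = n - 1 = 13
t* = 1.350 for 80% confidence

Margin of error = t* · s/√n = 1.350 · 35.11/√14 = 12.67

CI: (191.63, 216.97)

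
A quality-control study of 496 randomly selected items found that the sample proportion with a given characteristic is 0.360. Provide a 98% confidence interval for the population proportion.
(0.310, 0.410)

Proportion CI:
SE = √(p̂(1-p̂)/n) = √(0.360 · 0.640 / 496) = 0.02155

z* = 2.326
Margin = z* · SE = 2.326 · 0.02155 = 0.0501

CI: 0.360 ± 0.0501 = (0.310, 0.410)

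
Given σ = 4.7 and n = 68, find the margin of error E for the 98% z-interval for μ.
Margin of error = 1.33

Margin of error = z* · σ/√n
= 2.326 · 4.7/√68
= 2.326 · 4.7/8.2462
= 1.33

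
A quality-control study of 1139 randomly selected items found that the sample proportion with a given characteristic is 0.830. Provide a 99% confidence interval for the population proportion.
(0.801, 0.859)

Proportion CI:
SE = √(p̂(1-p̂)/n) = √(0.830 · 0.170 / 1139) = 0.01113

z* = 2.576
Margin = z* · SE = 2.576 · 0.01113 = 0.0287

CI: 0.830 ± 0.0287 = (0.801, 0.859)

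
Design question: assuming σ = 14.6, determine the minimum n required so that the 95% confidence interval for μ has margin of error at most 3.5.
n ≥ 67

For margin E ≤ 3.5:
n ≥ (z* · σ / E)²
n ≥ (1.960 · 14.6 / 3.5)²
n ≥ 66.85

Minimum n = 67 (rounding up)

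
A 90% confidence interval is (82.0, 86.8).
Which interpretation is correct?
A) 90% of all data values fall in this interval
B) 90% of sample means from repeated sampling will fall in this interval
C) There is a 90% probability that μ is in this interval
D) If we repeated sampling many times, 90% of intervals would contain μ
D

A) Wrong — a CI is about the parameter μ, not individual data values.
B) Wrong — coverage applies to intervals containing μ, not to future x̄ values.
C) Wrong — μ is fixed; the randomness lives in the interval, not in μ.
D) Correct — this is the frequentist long-run coverage interpretation.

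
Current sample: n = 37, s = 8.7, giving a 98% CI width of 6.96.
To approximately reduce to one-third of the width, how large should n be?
n ≈ 333

CI width ∝ 1/√n
To reduce width by factor 3, need √n to grow by 3 → need 3² = 9 times as many samples.

Current: n = 37, width = 6.96
New: n = 333, width ≈ 2.23

Width reduced by factor of 6.96/2.23 = 3.12.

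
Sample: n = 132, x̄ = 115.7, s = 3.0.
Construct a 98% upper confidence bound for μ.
μ ≤ 116.24

Upper bound (one-sided):
t* = 2.074 (one-sided for 98%)
Upper bound = x̄ + t* · s/√n = 115.7 + 2.074 · 3.0/√132 = 116.24

We are 98% confident that μ ≤ 116.24.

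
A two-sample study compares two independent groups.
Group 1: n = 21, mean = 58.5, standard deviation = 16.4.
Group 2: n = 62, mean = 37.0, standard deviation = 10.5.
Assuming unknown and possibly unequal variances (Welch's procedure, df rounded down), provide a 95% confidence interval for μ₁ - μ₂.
(13.63, 29.37)

Difference: x̄₁ - x̄₂ = 21.50
SE = √(s₁²/n₁ + s₂²/n₂) = √(16.4²/21 + 10.5²/62) = 3.8191
df = 25.78 → 25 (Welch–Satterthwaite, rounded down)
t* = 2.060

CI: 21.50 ± 2.060 · 3.8191 = 21.50 ± 7.87 = (13.63, 29.37)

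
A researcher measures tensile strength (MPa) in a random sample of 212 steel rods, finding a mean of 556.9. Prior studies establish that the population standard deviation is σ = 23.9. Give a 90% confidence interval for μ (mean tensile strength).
(554.20, 559.60)

z-interval (σ known):
z* = 1.645 for 90% confidence

Margin of error = z* · σ/√n = 1.645 · 23.9/√212 = 2.70

CI: (556.9 - 2.70, 556.9 + 2.70) = (554.20, 559.60)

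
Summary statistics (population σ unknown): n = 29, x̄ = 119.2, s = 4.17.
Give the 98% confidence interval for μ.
(117.29, 121.11)

t-interval (σ unknown):
df = n - 1 = 28
t* = 2.467 for 98% confidence

Margin of error = t* · s/√n = 2.467 · 4.17/√29 = 1.91

CI: (117.29, 121.11)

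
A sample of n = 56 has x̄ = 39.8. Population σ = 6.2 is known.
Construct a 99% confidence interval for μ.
(37.67, 41.93)

z-interval (σ known):
z* = 2.576 for 99% confidence

Margin of error = z* · σ/√n = 2.576 · 6.2/√56 = 2.13

CI: (39.8 - 2.13, 39.8 + 2.13) = (37.67, 41.93)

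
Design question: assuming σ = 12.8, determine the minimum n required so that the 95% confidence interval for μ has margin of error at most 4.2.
n ≥ 36

For margin E ≤ 4.2:
n ≥ (z* · σ / E)²
n ≥ (1.960 · 12.8 / 4.2)²
n ≥ 35.68

Minimum n = 36 (rounding up)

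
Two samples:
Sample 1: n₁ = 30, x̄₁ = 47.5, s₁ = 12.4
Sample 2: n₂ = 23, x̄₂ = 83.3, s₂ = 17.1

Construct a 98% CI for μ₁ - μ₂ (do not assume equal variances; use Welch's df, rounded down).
(-46.06, -25.54)

Difference: x̄₁ - x̄₂ = -35.80
SE = √(s₁²/n₁ + s₂²/n₂) = √(12.4²/30 + 17.1²/23) = 4.2236
df = 38.56 → 38 (Welch–Satterthwaite, rounded down)
t* = 2.429

CI: -35.80 ± 2.429 · 4.2236 = -35.80 ± 10.26 = (-46.06, -25.54)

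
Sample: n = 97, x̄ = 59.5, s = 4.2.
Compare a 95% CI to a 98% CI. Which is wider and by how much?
98% CI is wider by 0.33

df = 96
95% CI: t* = 1.985, (58.65, 60.35), width = 2 · t* · s/√n = 1.69
98% CI: t* = 2.366, (58.49, 60.51), width = 2 · t* · s/√n = 2.02

The 98% CI is wider by 2.02 - 1.69 = 0.33.
Higher confidence requires a wider interval.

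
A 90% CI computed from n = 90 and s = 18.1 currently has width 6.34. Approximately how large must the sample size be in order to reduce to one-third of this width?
n ≈ 810

CI width ∝ 1/√n
To reduce width by factor 3, need √n to grow by 3 → need 3² = 9 times as many samples.

Current: n = 90, width = 6.34
New: n = 810, width ≈ 2.09

Width reduced by factor of 6.34/2.09 = 3.03.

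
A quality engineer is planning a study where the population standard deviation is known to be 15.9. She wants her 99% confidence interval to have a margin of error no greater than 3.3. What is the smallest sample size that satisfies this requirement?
n ≥ 155

For margin E ≤ 3.3:
n ≥ (z* · σ / E)²
n ≥ (2.576 · 15.9 / 3.3)²
n ≥ 154.05

Minimum n = 155 (rounding up)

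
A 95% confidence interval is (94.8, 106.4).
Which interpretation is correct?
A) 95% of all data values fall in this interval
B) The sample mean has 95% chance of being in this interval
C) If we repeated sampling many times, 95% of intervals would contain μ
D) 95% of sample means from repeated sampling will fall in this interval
C

A) Wrong — a CI is about the parameter μ, not individual data values.
B) Wrong — x̄ is observed and sits in the interval by construction.
C) Correct — this is the frequentist long-run coverage interpretation.
D) Wrong — coverage applies to intervals containing μ, not to future x̄ values.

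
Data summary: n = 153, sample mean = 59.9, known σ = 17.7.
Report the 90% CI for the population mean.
(57.55, 62.25)

z-interval (σ known):
z* = 1.645 for 90% confidence

Margin of error = z* · σ/√n = 1.645 · 17.7/√153 = 2.35

CI: (59.9 - 2.35, 59.9 + 2.35) = (57.55, 62.25)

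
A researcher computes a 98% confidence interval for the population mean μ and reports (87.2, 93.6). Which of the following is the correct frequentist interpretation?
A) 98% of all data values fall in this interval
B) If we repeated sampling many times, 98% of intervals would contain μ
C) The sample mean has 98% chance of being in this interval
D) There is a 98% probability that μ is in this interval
B

A) Wrong — a CI is about the parameter μ, not individual data values.
B) Correct — this is the frequentist long-run coverage interpretation.
C) Wrong — x̄ is observed and sits in the interval by construction.
D) Wrong — μ is fixed; the randomness lives in the interval, not in μ.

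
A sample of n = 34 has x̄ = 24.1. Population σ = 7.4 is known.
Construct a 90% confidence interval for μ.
(22.01, 26.19)

z-interval (σ known):
z* = 1.645 for 90% confidence

Margin of error = z* · σ/√n = 1.645 · 7.4/√34 = 2.09

CI: (24.1 - 2.09, 24.1 + 2.09) = (22.01, 26.19)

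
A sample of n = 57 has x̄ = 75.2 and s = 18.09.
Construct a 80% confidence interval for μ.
(72.09, 78.31)

t-interval (σ unknown):
df = n - 1 = 56
t* = 1.297 for 80% confidence

Margin of error = t* · s/√n = 1.297 · 18.09/√57 = 3.11

CI: (72.09, 78.31)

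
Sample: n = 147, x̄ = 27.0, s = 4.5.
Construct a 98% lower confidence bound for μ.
μ ≥ 26.23

Lower bound (one-sided):
t* = 2.072 (one-sided for 98%)
Lower bound = x̄ - t* · s/√n = 27.0 - 2.072 · 4.5/√147 = 26.23

We are 98% confident that μ ≥ 26.23.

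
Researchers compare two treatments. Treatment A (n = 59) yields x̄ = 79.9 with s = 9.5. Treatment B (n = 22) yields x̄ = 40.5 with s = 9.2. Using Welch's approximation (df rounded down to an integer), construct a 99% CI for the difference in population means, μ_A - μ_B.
(33.11, 45.69)

Difference: x̄₁ - x̄₂ = 39.40
SE = √(s₁²/n₁ + s₂²/n₂) = √(9.5²/59 + 9.2²/22) = 2.3188
df = 38.80 → 38 (Welch–Satterthwaite, rounded down)
t* = 2.712

CI: 39.40 ± 2.712 · 2.3188 = 39.40 ± 6.29 = (33.11, 45.69)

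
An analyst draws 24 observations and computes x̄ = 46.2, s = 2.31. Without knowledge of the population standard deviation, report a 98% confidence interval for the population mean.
(45.02, 47.38)

t-interval (σ unknown):
df = n - 1 = 23
t* = 2.500 for 98% confidence

Margin of error = t* · s/√n = 2.500 · 2.31/√24 = 1.18

CI: (45.02, 47.38)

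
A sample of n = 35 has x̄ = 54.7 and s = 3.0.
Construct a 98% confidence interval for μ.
(53.46, 55.94)

t-interval (σ unknown):
df = n - 1 = 34
t* = 2.441 for 98% confidence

Margin of error = t* · s/√n = 2.441 · 3.0/√35 = 1.24

CI: (53.46, 55.94)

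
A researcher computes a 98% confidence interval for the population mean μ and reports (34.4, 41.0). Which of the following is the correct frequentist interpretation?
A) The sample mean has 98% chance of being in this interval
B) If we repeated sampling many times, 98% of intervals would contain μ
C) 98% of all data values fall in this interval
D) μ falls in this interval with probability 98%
B

A) Wrong — x̄ is observed and sits in the interval by construction.
B) Correct — this is the frequentist long-run coverage interpretation.
C) Wrong — a CI is about the parameter μ, not individual data values.
D) Wrong — μ is fixed; the randomness lives in the interval, not in μ.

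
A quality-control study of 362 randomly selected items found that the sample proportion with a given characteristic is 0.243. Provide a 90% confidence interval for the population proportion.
(0.206, 0.280)

Proportion CI:
SE = √(p̂(1-p̂)/n) = √(0.243 · 0.757 / 362) = 0.02254

z* = 1.645
Margin = z* · SE = 1.645 · 0.02254 = 0.0371

CI: 0.243 ± 0.0371 = (0.206, 0.280)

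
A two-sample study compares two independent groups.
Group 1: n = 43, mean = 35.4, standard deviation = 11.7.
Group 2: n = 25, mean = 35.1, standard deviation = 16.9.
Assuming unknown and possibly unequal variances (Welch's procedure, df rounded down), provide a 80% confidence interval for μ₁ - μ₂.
(-4.69, 5.29)

Difference: x̄₁ - x̄₂ = 0.30
SE = √(s₁²/n₁ + s₂²/n₂) = √(11.7²/43 + 16.9²/25) = 3.8220
df = 37.57 → 37 (Welch–Satterthwaite, rounded down)
t* = 1.305

CI: 0.30 ± 1.305 · 3.8220 = 0.30 ± 4.99 = (-4.69, 5.29)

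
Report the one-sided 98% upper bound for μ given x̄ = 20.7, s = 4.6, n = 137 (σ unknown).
μ ≤ 21.52

Upper bound (one-sided):
t* = 2.074 (one-sided for 98%)
Upper bound = x̄ + t* · s/√n = 20.7 + 2.074 · 4.6/√137 = 21.52

We are 98% confident that μ ≤ 21.52.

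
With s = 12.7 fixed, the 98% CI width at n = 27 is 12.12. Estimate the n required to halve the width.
n ≈ 108

CI width ∝ 1/√n
To reduce width by factor 2, need √n to grow by 2 → need 2² = 4 times as many samples.

Current: n = 27, width = 12.12
New: n = 108, width ≈ 5.77

Width reduced by factor of 12.12/5.77 = 2.10.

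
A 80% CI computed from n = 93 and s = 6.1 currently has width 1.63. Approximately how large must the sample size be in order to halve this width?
n ≈ 372

CI width ∝ 1/√n
To reduce width by factor 2, need √n to grow by 2 → need 2² = 4 times as many samples.

Current: n = 93, width = 1.63
New: n = 372, width ≈ 0.81

Width reduced by factor of 1.63/0.81 = 2.01.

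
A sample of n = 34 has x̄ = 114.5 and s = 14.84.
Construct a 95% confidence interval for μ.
(109.32, 119.68)

t-interval (σ unknown):
df = n - 1 = 33
t* = 2.035 for 95% confidence

Margin of error = t* · s/√n = 2.035 · 14.84/√34 = 5.18

CI: (109.32, 119.68)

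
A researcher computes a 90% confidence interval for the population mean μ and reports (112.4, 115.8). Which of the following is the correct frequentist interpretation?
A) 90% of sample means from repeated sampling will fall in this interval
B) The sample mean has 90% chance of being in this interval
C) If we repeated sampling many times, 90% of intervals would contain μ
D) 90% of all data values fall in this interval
C

A) Wrong — coverage applies to intervals containing μ, not to future x̄ values.
B) Wrong — x̄ is observed and sits in the interval by construction.
C) Correct — this is the frequentist long-run coverage interpretation.
D) Wrong — a CI is about the parameter μ, not individual data values.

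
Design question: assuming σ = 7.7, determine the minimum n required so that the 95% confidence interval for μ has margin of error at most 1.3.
n ≥ 135

For margin E ≤ 1.3:
n ≥ (z* · σ / E)²
n ≥ (1.960 · 7.7 / 1.3)²
n ≥ 134.77

Minimum n = 135 (rounding up)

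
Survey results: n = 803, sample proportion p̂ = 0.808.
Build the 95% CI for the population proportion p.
(0.781, 0.835)

Proportion CI:
SE = √(p̂(1-p̂)/n) = √(0.808 · 0.192 / 803) = 0.01390

z* = 1.960
Margin = z* · SE = 1.960 · 0.01390 = 0.0272

CI: 0.808 ± 0.0272 = (0.781, 0.835)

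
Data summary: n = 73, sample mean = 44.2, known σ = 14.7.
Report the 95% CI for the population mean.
(40.83, 47.57)

z-interval (σ known):
z* = 1.960 for 95% confidence

Margin of error = z* · σ/√n = 1.960 · 14.7/√73 = 3.37

CI: (44.2 - 3.37, 44.2 + 3.37) = (40.83, 47.57)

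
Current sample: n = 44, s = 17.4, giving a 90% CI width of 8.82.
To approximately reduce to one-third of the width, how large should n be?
n ≈ 396

CI width ∝ 1/√n
To reduce width by factor 3, need √n to grow by 3 → need 3² = 9 times as many samples.

Current: n = 44, width = 8.82
New: n = 396, width ≈ 2.88

Width reduced by factor of 8.82/2.88 = 3.06.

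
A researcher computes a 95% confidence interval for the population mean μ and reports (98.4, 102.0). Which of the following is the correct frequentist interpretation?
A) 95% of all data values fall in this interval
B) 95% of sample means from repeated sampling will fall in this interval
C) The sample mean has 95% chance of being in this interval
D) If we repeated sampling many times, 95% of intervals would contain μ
D

A) Wrong — a CI is about the parameter μ, not individual data values.
B) Wrong — coverage applies to intervals containing μ, not to future x̄ values.
C) Wrong — x̄ is observed and sits in the interval by construction.
D) Correct — this is the frequentist long-run coverage interpretation.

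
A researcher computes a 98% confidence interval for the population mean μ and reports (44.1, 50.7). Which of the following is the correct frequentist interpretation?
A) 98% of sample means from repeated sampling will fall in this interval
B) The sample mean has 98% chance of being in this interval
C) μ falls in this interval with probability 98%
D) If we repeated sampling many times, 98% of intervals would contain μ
D

A) Wrong — coverage applies to intervals containing μ, not to future x̄ values.
B) Wrong — x̄ is observed and sits in the interval by construction.
C) Wrong — μ is fixed; the randomness lives in the interval, not in μ.
D) Correct — this is the frequentist long-run coverage interpretation.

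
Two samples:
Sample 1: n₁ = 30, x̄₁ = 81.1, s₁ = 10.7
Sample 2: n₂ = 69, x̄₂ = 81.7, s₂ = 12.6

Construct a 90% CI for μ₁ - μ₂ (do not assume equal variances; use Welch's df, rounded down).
(-4.73, 3.53)

Difference: x̄₁ - x̄₂ = -0.60
SE = √(s₁²/n₁ + s₂²/n₂) = √(10.7²/30 + 12.6²/69) = 2.4733
df = 64.51 → 64 (Welch–Satterthwaite, rounded down)
t* = 1.669

CI: -0.60 ± 1.669 · 2.4733 = -0.60 ± 4.13 = (-4.73, 3.53)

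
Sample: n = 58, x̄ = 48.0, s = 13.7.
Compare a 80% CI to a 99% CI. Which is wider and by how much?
99% CI is wider by 4.92

df = 57
80% CI: t* = 1.297, (45.67, 50.33), width = 2 · t* · s/√n = 4.67
99% CI: t* = 2.665, (43.21, 52.79), width = 2 · t* · s/√n = 9.59

The 99% CI is wider by 9.59 - 4.67 = 4.92.
Higher confidence requires a wider interval.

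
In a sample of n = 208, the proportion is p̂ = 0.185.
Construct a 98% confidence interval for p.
(0.122, 0.248)

Proportion CI:
SE = √(p̂(1-p̂)/n) = √(0.185 · 0.815 / 208) = 0.02692

z* = 2.326
Margin = z* · SE = 2.326 · 0.02692 = 0.0626

CI: 0.185 ± 0.0626 = (0.122, 0.248)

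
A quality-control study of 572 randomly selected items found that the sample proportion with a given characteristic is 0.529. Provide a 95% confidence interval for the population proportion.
(0.488, 0.570)

Proportion CI:
SE = √(p̂(1-p̂)/n) = √(0.529 · 0.471 / 572) = 0.02087

z* = 1.960
Margin = z* · SE = 1.960 · 0.02087 = 0.0409

CI: 0.529 ± 0.0409 = (0.488, 0.570)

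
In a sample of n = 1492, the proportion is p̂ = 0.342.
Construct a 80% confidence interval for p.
(0.326, 0.358)

Proportion CI:
SE = √(p̂(1-p̂)/n) = √(0.342 · 0.658 / 1492) = 0.01228

z* = 1.282
Margin = z* · SE = 1.282 · 0.01228 = 0.0157

CI: 0.342 ± 0.0157 = (0.326, 0.358)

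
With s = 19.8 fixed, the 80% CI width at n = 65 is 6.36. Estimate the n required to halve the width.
n ≈ 260

CI width ∝ 1/√n
To reduce width by factor 2, need √n to grow by 2 → need 2² = 4 times as many samples.

Current: n = 65, width = 6.36
New: n = 260, width ≈ 3.16

Width reduced by factor of 6.36/3.16 = 2.01.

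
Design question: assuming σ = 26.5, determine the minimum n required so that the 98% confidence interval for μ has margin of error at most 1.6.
n ≥ 1485

For margin E ≤ 1.6:
n ≥ (z* · σ / E)²
n ≥ (2.326 · 26.5 / 1.6)²
n ≥ 1484.13

Minimum n = 1485 (rounding up)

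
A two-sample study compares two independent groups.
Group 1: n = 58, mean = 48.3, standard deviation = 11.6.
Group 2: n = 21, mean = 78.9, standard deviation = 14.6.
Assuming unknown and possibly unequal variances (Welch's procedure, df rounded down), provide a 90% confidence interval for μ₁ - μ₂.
(-36.60, -24.60)

Difference: x̄₁ - x̄₂ = -30.60
SE = √(s₁²/n₁ + s₂²/n₂) = √(11.6²/58 + 14.6²/21) = 3.5314
df = 29.64 → 29 (Welch–Satterthwaite, rounded down)
t* = 1.699

CI: -30.60 ± 1.699 · 3.5314 = -30.60 ± 6.00 = (-36.60, -24.60)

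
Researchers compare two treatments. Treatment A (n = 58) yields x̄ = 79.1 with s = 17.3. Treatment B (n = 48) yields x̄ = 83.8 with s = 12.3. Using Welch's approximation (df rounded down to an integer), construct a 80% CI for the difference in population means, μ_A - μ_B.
(-8.42, -0.98)

Difference: x̄₁ - x̄₂ = -4.70
SE = √(s₁²/n₁ + s₂²/n₂) = √(17.3²/58 + 12.3²/48) = 2.8831
df = 101.83 → 101 (Welch–Satterthwaite, rounded down)
t* = 1.290

CI: -4.70 ± 1.290 · 2.8831 = -4.70 ± 3.72 = (-8.42, -0.98)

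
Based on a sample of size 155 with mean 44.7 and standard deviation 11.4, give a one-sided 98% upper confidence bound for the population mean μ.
μ ≤ 46.60

Upper bound (one-sided):
t* = 2.071 (one-sided for 98%)
Upper bound = x̄ + t* · s/√n = 44.7 + 2.071 · 11.4/√155 = 46.60

We are 98% confident that μ ≤ 46.60.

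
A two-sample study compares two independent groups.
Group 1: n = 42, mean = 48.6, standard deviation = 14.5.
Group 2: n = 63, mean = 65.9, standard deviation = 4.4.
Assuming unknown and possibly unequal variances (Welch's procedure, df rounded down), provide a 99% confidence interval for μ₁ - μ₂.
(-23.49, -11.11)

Difference: x̄₁ - x̄₂ = -17.30
SE = √(s₁²/n₁ + s₂²/n₂) = √(14.5²/42 + 4.4²/63) = 2.3050
df = 46.07 → 46 (Welch–Satterthwaite, rounded down)
t* = 2.687

CI: -17.30 ± 2.687 · 2.3050 = -17.30 ± 6.19 = (-23.49, -11.11)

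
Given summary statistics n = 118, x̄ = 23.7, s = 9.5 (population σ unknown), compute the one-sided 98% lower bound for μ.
μ ≥ 21.88

Lower bound (one-sided):
t* = 2.077 (one-sided for 98%)
Lower bound = x̄ - t* · s/√n = 23.7 - 2.077 · 9.5/√118 = 21.88

We are 98% confident that μ ≥ 21.88.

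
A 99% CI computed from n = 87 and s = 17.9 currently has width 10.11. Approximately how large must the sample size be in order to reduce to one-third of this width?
n ≈ 783

CI width ∝ 1/√n
To reduce width by factor 3, need √n to grow by 3 → need 3² = 9 times as many samples.

Current: n = 87, width = 10.11
New: n = 783, width ≈ 3.30

Width reduced by factor of 10.11/3.30 = 3.06.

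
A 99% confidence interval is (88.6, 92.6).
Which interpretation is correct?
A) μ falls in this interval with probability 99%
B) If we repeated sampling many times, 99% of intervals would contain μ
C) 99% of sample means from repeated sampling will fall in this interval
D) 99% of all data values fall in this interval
B

A) Wrong — μ is fixed; the randomness lives in the interval, not in μ.
B) Correct — this is the frequentist long-run coverage interpretation.
C) Wrong — coverage applies to intervals containing μ, not to future x̄ values.
D) Wrong — a CI is about the parameter μ, not individual data values.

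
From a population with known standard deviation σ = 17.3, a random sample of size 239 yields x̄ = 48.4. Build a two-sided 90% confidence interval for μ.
(46.56, 50.24)

z-interval (σ known):
z* = 1.645 for 90% confidence

Margin of error = z* · σ/√n = 1.645 · 17.3/√239 = 1.84

CI: (48.4 - 1.84, 48.4 + 1.84) = (46.56, 50.24)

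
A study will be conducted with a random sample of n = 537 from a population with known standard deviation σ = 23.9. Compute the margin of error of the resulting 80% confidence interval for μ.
Margin of error = 1.32

Margin of error = z* · σ/√n
= 1.282 · 23.9/√537
= 1.282 · 23.9/23.1733
= 1.32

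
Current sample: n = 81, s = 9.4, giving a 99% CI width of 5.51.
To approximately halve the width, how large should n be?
n ≈ 324

CI width ∝ 1/√n
To reduce width by factor 2, need √n to grow by 2 → need 2² = 4 times as many samples.

Current: n = 81, width = 5.51
New: n = 324, width ≈ 2.71

Width reduced by factor of 5.51/2.71 = 2.03.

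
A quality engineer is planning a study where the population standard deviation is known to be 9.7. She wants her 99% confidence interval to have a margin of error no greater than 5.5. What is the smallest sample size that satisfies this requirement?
n ≥ 21

For margin E ≤ 5.5:
n ≥ (z* · σ / E)²
n ≥ (2.576 · 9.7 / 5.5)²
n ≥ 20.64

Minimum n = 21 (rounding up)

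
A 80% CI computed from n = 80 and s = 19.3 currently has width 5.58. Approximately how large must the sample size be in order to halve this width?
n ≈ 320

CI width ∝ 1/√n
To reduce width by factor 2, need √n to grow by 2 → need 2² = 4 times as many samples.

Current: n = 80, width = 5.58
New: n = 320, width ≈ 2.77

Width reduced by factor of 5.58/2.77 = 2.01.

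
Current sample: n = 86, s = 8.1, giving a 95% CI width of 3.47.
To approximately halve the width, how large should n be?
n ≈ 344

CI width ∝ 1/√n
To reduce width by factor 2, need √n to grow by 2 → need 2² = 4 times as many samples.

Current: n = 86, width = 3.47
New: n = 344, width ≈ 1.72

Width reduced by factor of 3.47/1.72 = 2.02.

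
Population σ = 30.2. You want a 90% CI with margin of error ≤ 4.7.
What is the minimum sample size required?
n ≥ 112

For margin E ≤ 4.7:
n ≥ (z* · σ / E)²
n ≥ (1.645 · 30.2 / 4.7)²
n ≥ 111.72

Minimum n = 112 (rounding up)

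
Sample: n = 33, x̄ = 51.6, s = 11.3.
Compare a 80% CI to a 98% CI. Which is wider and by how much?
98% CI is wider by 4.48

df = 32
80% CI: t* = 1.309, (49.03, 54.17), width = 2 · t* · s/√n = 5.15
98% CI: t* = 2.449, (46.78, 56.42), width = 2 · t* · s/√n = 9.63

The 98% CI is wider by 9.63 - 5.15 = 4.48.
Higher confidence requires a wider interval.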